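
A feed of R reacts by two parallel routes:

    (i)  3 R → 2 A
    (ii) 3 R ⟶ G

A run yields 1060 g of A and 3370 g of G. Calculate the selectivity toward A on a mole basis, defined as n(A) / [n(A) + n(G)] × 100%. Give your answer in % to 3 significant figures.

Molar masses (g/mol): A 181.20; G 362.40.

38.6 %

n(A) = 1060 / 181.20 = 5.850 mol
n(G) = 3370 / 362.40 = 9.299 mol
selectivity = 5.850/(5.850+9.299) × 100 = 38.62 %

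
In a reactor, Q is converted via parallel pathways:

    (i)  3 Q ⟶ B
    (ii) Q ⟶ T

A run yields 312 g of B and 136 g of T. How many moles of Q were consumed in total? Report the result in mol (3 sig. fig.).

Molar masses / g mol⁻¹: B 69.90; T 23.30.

19.2 mol

n(B) = 312 / 69.90 = 4.464 mol
n(T) = 136 / 23.30 = 5.837 mol
n(Q) via (i) = (3/1)×4.464 = 13.39 mol
n(Q) via (ii) = (1/1)×5.837 = 5.837 mol
total n(Q) = 13.39 + 5.837 = 19.23 mol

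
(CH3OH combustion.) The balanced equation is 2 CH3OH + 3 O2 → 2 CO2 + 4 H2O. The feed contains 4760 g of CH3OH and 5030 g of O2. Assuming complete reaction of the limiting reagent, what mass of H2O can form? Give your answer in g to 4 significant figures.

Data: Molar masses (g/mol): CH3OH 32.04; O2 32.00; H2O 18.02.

3777 g

n(CH3OH) = 4760 / 32.04 = 148.6 mol
n(O2) = 5030 / 32.00 = 157.2 mol
n/ν → CH3OH: 74.30, O2: 52.40; O2 is limiting.
n(H2O) = (4/3) × 157.2 = 209.6 mol
mass = 209.6 × 18.02 = 3777 g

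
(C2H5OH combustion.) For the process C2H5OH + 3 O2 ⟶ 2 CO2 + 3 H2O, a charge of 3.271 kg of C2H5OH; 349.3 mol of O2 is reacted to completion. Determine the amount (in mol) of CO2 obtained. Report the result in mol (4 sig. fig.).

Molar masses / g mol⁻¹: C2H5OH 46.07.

142.0 mol

n(C2H5OH) = 3.271×1000 / 46.07 = 71.00 mol
n(O2) = 349.3 mol
n/ν → C2H5OH: 71.00, O2: 116.4; C2H5OH is limiting.
n(CO2) = (2/1) × 71.00 = 142.0 mol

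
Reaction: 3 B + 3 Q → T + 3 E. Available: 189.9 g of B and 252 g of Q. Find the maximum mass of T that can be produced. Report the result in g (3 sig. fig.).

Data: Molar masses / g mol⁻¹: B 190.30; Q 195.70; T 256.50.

n(B) = 189.9 / 190.30 = 0.9979 mol
n(Q) = 252.0 / 195.70 = 1.288 mol
n/ν for B = 0.9979/3 = 0.3326
n/ν for Q = 1.288/3 = 0.4293
Smallest n/ν is B → limiting reagent.
n(T) = (1/3) × 0.9979 = 0.3326 mol
mass = 0.3326 × 256.50 = 85.31 g

85.3 g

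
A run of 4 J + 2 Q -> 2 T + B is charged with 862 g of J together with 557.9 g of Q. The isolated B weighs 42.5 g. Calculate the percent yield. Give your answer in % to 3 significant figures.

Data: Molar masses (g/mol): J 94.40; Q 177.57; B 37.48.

n(J) = 862.0 / 94.40 = 9.131 mol
n(Q) = 557.9 / 177.57 = 3.142 mol
n/ν for J = 9.131/4 = 2.283
n/ν for Q = 3.142/2 = 1.571
Smallest n/ν is Q → limiting reagent.
theoretical n(B) = (1/2) × 3.142 = 1.571 mol → 58.88 g
% yield = 42.5 / 58.88 × 100 = 72.18 %

72.2 %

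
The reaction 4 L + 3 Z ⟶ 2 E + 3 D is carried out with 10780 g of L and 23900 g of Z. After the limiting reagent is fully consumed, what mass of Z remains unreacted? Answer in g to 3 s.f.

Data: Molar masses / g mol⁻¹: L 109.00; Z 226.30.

7110 g

n(L) = 10780 / 109.00 = 98.90 mol
n(Z) = 23900 / 226.30 = 105.6 mol
n/ν → L: 24.73, Z: 35.20; L is limiting.
Z consumed = (3/4) × 98.90 = 74.18 mol
Z remaining = 105.6 − 74.18 = 31.42 mol
mass = 31.42 × 226.30 = 7110 g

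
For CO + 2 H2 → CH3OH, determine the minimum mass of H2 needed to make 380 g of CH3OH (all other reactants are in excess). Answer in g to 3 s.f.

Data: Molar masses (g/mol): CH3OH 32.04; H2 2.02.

47.9 g

n(CH3OH) = 380 / 32.04 = 11.86 mol
n(H2) = (2/1) × 11.86 = 23.72 mol
mass = 23.72 × 2.02 = 47.91 g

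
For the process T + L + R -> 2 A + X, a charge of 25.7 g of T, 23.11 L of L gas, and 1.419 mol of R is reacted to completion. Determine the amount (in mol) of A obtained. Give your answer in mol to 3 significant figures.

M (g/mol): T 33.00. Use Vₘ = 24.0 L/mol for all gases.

1.56 mol

n(T) = 25.70 / 33.00 = 0.7788 mol
n(L) = 23.11 / 24.0 = 0.9629 mol
n(R) = 1.419 mol
n/ν for T = 0.7788/1 = 0.7788
n/ν for L = 0.9629/1 = 0.9629
n/ν for R = 1.419/1 = 1.419
Smallest n/ν is T → limiting reagent.
n(A) = (2/1) × 0.7788 = 1.558 mol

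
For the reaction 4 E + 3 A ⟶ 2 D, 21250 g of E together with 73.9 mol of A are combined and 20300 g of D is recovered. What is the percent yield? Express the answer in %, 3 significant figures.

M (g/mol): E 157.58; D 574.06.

71.8 %

n(E) = 21250 / 157.58 = 134.9 mol
n(A) = 73.90 mol
n/ν → E: 33.73, A: 24.63; A is limiting.
theoretical n(D) = (2/3) × 73.90 = 49.27 mol → 28280 g
% yield = 20300 / 28280 × 100 = 71.78 %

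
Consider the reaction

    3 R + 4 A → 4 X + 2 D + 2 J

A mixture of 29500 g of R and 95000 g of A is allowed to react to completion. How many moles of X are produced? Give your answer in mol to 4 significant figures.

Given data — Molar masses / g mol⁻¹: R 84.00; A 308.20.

308.2 mol

n(R) = 29500 / 84.00 = 351.2 mol
n(A) = 95000 / 308.20 = 308.2 mol
n/ν for R = 351.2/3 = 117.1
n/ν for A = 308.2/4 = 77.05
Smallest n/ν is A → limiting reagent.
n(X) = (4/4) × 308.2 = 308.2 mol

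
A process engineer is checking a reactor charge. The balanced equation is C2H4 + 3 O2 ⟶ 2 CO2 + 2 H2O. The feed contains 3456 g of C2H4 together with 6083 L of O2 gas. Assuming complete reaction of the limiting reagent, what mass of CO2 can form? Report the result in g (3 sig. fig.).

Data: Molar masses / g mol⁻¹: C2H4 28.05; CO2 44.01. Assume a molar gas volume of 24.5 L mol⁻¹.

7280 g

n(C2H4) = 3456 / 28.05 = 123.2 mol
n(O2) = 6083 / 24.5 = 248.3 mol
n/ν for C2H4 = 123.2/1 = 123.2
n/ν for O2 = 248.3/3 = 82.77
Smallest n/ν is O2 → limiting reagent.
n(CO2) = (2/3) × 248.3 = 165.5 mol
mass = 165.5 × 44.01 = 7284 g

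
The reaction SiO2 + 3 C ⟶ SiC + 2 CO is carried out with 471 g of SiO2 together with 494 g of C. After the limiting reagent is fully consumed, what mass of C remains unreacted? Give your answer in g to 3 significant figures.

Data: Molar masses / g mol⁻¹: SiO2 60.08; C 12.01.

212 g

n(SiO2) = 471.0 / 60.08 = 7.840 mol
n(C) = 494.0 / 12.01 = 41.13 mol
n/ν → SiO2: 7.840, C: 13.71; SiO2 is limiting.
C consumed = (3/1) × 7.840 = 23.52 mol
C remaining = 41.13 − 23.52 = 17.61 mol
mass = 17.61 × 12.01 = 211.5 g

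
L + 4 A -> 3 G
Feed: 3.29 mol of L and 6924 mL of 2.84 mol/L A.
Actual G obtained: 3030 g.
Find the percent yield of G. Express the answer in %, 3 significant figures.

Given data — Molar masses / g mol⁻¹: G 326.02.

n(L) = 3.290 mol
n(A) = 2.84 × 6924/1000 = 19.66 mol
n/ν → L: 3.290, A: 4.915; L is limiting.
theoretical n(G) = (3/1) × 3.290 = 9.870 mol → 3218 g
% yield = 3030 / 3218 × 100 = 94.16 %

94.2 %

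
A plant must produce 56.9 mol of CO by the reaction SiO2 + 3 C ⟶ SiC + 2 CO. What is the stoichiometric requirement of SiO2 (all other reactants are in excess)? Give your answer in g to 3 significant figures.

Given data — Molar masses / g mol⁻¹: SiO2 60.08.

1710 g

n(CO) = 56.90 mol
n(SiO2) = (1/2) × 56.90 = 28.45 mol
mass = 28.45 × 60.08 = 1709 g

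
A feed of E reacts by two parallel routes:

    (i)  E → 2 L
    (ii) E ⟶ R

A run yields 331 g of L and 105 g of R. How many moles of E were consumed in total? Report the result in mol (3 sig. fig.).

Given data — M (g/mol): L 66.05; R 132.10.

3.30 mol

n(L) = 331 / 66.05 = 5.011 mol
n(R) = 105 / 132.10 = 0.7949 mol
n(E) via (i) = (1/2)×5.011 = 2.506 mol
n(E) via (ii) = (1/1)×0.7949 = 0.7949 mol
total n(E) = 2.506 + 0.7949 = 3.301 mol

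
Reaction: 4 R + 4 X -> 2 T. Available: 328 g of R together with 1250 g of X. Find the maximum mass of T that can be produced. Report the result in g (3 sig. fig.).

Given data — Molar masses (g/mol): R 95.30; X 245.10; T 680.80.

n(R) = 328.0 / 95.30 = 3.442 mol
n(X) = 1250 / 245.10 = 5.100 mol
n/ν for R = 3.442/4 = 0.8605
n/ν for X = 5.100/4 = 1.275
Smallest n/ν is R → limiting reagent.
n(T) = (2/4) × 3.442 = 1.721 mol
mass = 1.721 × 680.80 = 1172 g

1170 g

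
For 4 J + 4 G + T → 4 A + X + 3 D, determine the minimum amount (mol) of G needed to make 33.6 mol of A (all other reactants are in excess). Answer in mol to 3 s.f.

33.6 mol

n(A) = 33.60 mol
n(G) = (4/4) × 33.60 = 33.60 mol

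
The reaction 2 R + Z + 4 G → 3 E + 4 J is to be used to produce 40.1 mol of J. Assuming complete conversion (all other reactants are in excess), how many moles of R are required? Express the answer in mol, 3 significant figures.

n(J) = 40.10 mol
n(R) = (2/4) × 40.10 = 20.05 mol

20.1 mol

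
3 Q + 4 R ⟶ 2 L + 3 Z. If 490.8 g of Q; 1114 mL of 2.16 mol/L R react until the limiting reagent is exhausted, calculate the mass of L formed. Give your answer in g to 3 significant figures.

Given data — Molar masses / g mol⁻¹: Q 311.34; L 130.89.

n(Q) = 490.8 / 311.34 = 1.576 mol
n(R) = 2.16 × 1114/1000 = 2.406 mol
n/ν for Q = 1.576/3 = 0.5253
n/ν for R = 2.406/4 = 0.6015
Smallest n/ν is Q → limiting reagent.
n(L) = (2/3) × 1.576 = 1.051 mol
mass = 1.051 × 130.89 = 137.6 g

138 g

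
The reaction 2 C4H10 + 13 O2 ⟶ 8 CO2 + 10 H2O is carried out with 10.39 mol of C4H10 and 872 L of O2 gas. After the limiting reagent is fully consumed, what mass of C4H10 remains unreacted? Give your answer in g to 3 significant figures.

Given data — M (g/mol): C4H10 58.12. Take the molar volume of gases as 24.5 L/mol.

n(C4H10) = 10.39 mol
n(O2) = 872.0 / 24.5 = 35.59 mol
n/ν → C4H10: 5.195, O2: 2.738; O2 is limiting.
C4H10 consumed = (2/13) × 35.59 = 5.475 mol
C4H10 remaining = 10.39 − 5.475 = 4.915 mol
mass = 4.915 × 58.12 = 285.7 g

286 g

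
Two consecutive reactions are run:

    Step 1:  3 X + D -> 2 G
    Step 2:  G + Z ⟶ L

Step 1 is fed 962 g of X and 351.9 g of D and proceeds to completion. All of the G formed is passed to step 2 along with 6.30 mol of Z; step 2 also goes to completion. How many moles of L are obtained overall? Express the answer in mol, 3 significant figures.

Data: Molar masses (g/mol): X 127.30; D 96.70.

5.04 mol

Step 1:
n(X) = 962.0 / 127.30 = 7.557 mol
n(D) = 351.9 / 96.70 = 3.639 mol
n/ν for X = 7.557/3 = 2.519
n/ν for D = 3.639/1 = 3.639
Smallest n/ν is X → limiting reagent.
n(G) produced = (2/3) × 7.557 = 5.038 mol
Step 2:
n(G) available = 5.038 mol
n(Z) = 6.300 mol
n/ν for G = 5.038/1 = 5.038
n/ν for Z = 6.300/1 = 6.300
Smallest n/ν is G → limiting reagent.
n(L) = (1/1) × 5.038 = 5.038 mol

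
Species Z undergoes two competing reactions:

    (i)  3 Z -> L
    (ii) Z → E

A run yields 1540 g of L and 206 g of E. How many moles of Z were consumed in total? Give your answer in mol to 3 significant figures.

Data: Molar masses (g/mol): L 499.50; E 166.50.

n(L) = 1540 / 499.50 = 3.083 mol
n(E) = 206 / 166.50 = 1.237 mol
n(Z) via (i) = (3/1)×3.083 = 9.249 mol
n(Z) via (ii) = (1/1)×1.237 = 1.237 mol
total n(Z) = 9.249 + 1.237 = 10.49 mol

10.5 mol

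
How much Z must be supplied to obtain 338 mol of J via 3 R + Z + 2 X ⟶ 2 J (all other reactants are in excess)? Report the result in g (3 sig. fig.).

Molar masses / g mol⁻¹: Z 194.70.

n(J) = 338.0 mol
n(Z) = (1/2) × 338.0 = 169.0 mol
mass = 169.0 × 194.70 = 32900 g

32900 g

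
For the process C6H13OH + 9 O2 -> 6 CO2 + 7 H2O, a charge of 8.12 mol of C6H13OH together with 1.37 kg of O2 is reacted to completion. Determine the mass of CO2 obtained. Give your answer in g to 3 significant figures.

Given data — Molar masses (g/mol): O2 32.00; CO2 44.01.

n(C6H13OH) = 8.120 mol
n(O2) = 1.370×1000 / 32.00 = 42.81 mol
n/ν → C6H13OH: 8.120, O2: 4.757; O2 is limiting.
n(CO2) = (6/9) × 42.81 = 28.54 mol
mass = 28.54 × 44.01 = 1256 g

1260 g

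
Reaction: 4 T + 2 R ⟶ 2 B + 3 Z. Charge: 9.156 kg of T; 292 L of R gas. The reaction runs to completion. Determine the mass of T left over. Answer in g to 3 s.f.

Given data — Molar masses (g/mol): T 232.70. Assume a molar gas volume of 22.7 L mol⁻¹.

3170 g

n(T) = 9.156×1000 / 232.70 = 39.35 mol
n(R) = 292.0 / 22.7 = 12.86 mol
n/ν for T = 39.35/4 = 9.838
n/ν for R = 12.86/2 = 6.430
Smallest n/ν is R → limiting reagent.
T consumed = (4/2) × 12.86 = 25.72 mol
T remaining = 39.35 − 25.72 = 13.63 mol
mass = 13.63 × 232.70 = 3172 g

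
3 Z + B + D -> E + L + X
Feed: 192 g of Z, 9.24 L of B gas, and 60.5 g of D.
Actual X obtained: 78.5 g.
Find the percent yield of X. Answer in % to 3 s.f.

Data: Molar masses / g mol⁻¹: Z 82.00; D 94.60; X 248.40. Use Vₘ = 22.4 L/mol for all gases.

76.6 %

n(Z) = 192.0 / 82.00 = 2.341 mol
n(B) = 9.240 / 22.4 = 0.4125 mol
n(D) = 60.50 / 94.60 = 0.6395 mol
n/ν for Z = 2.341/3 = 0.7803
n/ν for B = 0.4125/1 = 0.4125
n/ν for D = 0.6395/1 = 0.6395
Smallest n/ν is B → limiting reagent.
theoretical n(X) = (1/1) × 0.4125 = 0.4125 mol → 102.5 g
% yield = 78.5 / 102.5 × 100 = 76.59 %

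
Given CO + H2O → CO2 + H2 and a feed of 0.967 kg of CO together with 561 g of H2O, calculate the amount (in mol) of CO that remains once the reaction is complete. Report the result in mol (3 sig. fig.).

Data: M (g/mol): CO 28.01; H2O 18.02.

n(CO) = 0.9670×1000 / 28.01 = 34.52 mol
n(H2O) = 561.0 / 18.02 = 31.13 mol
n/ν → CO: 34.52, H2O: 31.13; H2O is limiting.
CO consumed = (1/1) × 31.13 = 31.13 mol
CO remaining = 34.52 − 31.13 = 3.390 mol

3.39 mol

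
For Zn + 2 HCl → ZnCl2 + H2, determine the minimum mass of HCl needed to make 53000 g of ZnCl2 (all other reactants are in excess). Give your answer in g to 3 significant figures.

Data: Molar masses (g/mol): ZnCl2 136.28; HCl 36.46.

n(ZnCl2) = 53000 / 136.28 = 388.9 mol
n(HCl) = (2/1) × 388.9 = 777.8 mol
mass = 777.8 × 36.46 = 28360 g

28400 g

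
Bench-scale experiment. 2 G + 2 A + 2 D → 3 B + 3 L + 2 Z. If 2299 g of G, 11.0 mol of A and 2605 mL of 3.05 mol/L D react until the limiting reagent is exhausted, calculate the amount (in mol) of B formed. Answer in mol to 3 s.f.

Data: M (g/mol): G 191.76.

11.9 mol

n(G) = 2299 / 191.76 = 11.99 mol
n(A) = 11.00 mol
n(D) = 3.05 × 2605/1000 = 7.945 mol
n/ν for G = 11.99/2 = 5.995
n/ν for A = 11.00/2 = 5.500
n/ν for D = 7.945/2 = 3.973
Smallest n/ν is D → limiting reagent.
n(B) = (3/2) × 7.945 = 11.92 mol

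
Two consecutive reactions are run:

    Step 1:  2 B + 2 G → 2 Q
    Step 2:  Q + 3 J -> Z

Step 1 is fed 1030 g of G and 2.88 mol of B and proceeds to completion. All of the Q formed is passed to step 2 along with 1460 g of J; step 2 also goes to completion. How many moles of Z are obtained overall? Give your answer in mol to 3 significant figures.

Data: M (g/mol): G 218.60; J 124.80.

Step 1:
n(G) = 1030 / 218.60 = 4.712 mol
n(B) = 2.880 mol
n/ν for G = 4.712/2 = 2.356
n/ν for B = 2.880/2 = 1.440
Smallest n/ν is B → limiting reagent.
n(Q) produced = (2/2) × 2.880 = 2.880 mol
Step 2:
n(Q) available = 2.880 mol
n(J) = 1460 / 124.80 = 11.70 mol
n/ν for Q = 2.880/1 = 2.880
n/ν for J = 11.70/3 = 3.900
Smallest n/ν is Q → limiting reagent.
n(Z) = (1/1) × 2.880 = 2.880 mol

2.88 mol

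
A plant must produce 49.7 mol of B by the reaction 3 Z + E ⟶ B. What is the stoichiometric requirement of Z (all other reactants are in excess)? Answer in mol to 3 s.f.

n(B) = 49.70 mol
n(Z) = (3/1) × 49.70 = 149.1 mol

149 mol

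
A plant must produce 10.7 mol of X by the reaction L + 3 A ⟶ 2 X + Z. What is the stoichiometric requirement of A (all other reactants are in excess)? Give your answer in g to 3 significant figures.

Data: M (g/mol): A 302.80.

n(X) = 10.70 mol
n(A) = (3/2) × 10.70 = 16.05 mol
mass = 16.05 × 302.80 = 4860 g

4860 g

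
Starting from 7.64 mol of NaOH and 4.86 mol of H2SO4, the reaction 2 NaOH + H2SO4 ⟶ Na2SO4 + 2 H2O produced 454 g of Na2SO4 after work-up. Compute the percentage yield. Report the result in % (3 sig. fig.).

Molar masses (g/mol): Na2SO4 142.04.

n(NaOH) = 7.640 mol
n(H2SO4) = 4.860 mol
n/ν for NaOH = 7.640/2 = 3.820
n/ν for H2SO4 = 4.860/1 = 4.860
Smallest n/ν is NaOH → limiting reagent.
theoretical n(Na2SO4) = (1/2) × 7.640 = 3.820 mol → 542.6 g
% yield = 454 / 542.6 × 100 = 83.67 %

83.7 %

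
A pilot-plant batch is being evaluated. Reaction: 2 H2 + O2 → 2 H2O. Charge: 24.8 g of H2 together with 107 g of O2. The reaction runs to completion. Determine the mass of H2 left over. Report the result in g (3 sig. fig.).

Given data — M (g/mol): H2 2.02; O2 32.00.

11.3 g

n(H2) = 24.80 / 2.02 = 12.28 mol
n(O2) = 107.0 / 32.00 = 3.344 mol
n/ν for H2 = 12.28/2 = 6.140
n/ν for O2 = 3.344/1 = 3.344
Smallest n/ν is O2 → limiting reagent.
H2 consumed = (2/1) × 3.344 = 6.688 mol
H2 remaining = 12.28 − 6.688 = 5.592 mol
mass = 5.592 × 2.02 = 11.30 g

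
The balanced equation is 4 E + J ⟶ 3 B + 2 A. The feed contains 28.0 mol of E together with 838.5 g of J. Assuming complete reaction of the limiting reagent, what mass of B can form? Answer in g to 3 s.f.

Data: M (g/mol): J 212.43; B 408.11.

4830 g

n(E) = 28.00 mol
n(J) = 838.5 / 212.43 = 3.947 mol
n/ν for E = 28.00/4 = 7.000
n/ν for J = 3.947/1 = 3.947
Smallest n/ν is J → limiting reagent.
n(B) = (3/1) × 3.947 = 11.84 mol
mass = 11.84 × 408.11 = 4832 g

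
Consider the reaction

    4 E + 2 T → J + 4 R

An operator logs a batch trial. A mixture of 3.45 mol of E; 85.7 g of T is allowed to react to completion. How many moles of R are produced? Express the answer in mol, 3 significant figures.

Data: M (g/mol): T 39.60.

3.45 mol

n(E) = 3.450 mol
n(T) = 85.70 / 39.60 = 2.164 mol
n/ν for E = 3.450/4 = 0.8625
n/ν for T = 2.164/2 = 1.082
Smallest n/ν is E → limiting reagent.
n(R) = (4/4) × 3.450 = 3.450 mol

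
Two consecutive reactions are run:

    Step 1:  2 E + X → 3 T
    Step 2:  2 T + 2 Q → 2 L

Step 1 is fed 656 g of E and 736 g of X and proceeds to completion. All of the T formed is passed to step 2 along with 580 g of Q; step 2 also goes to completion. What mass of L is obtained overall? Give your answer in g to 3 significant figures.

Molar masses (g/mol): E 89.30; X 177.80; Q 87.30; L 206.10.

1370 g

Step 1:
n(E) = 656.0 / 89.30 = 7.346 mol
n(X) = 736.0 / 177.80 = 4.139 mol
n/ν for E = 7.346/2 = 3.673
n/ν for X = 4.139/1 = 4.139
Smallest n/ν is E → limiting reagent.
n(T) produced = (3/2) × 7.346 = 11.02 mol
Step 2:
n(T) available = 11.02 mol
n(Q) = 580.0 / 87.30 = 6.644 mol
n/ν for T = 11.02/2 = 5.510
n/ν for Q = 6.644/2 = 3.322
Smallest n/ν is Q → limiting reagent.
n(L) = (2/2) × 6.644 = 6.644 mol
mass = 6.644 × 206.10 = 1369 g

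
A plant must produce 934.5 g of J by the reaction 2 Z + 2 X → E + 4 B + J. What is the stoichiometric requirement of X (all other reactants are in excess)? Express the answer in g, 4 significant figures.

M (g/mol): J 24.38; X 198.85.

n(J) = 934.5 / 24.38 = 38.33 mol
n(X) = (2/1) × 38.33 = 76.66 mol
mass = 76.66 × 198.85 = 15240 g

15240 g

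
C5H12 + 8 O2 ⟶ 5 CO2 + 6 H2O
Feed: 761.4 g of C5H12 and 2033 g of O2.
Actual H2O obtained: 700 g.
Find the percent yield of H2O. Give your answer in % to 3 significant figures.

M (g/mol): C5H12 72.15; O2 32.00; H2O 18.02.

81.5 %

n(C5H12) = 761.4 / 72.15 = 10.55 mol
n(O2) = 2033 / 32.00 = 63.53 mol
n/ν for C5H12 = 10.55/1 = 10.55
n/ν for O2 = 63.53/8 = 7.941
Smallest n/ν is O2 → limiting reagent.
theoretical n(H2O) = (6/8) × 63.53 = 47.65 mol → 858.7 g
% yield = 700 / 858.7 × 100 = 81.52 %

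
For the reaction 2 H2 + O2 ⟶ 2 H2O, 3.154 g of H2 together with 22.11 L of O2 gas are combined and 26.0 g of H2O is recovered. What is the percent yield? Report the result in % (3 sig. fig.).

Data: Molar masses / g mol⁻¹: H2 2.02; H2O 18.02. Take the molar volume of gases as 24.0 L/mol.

92.4 %

n(H2) = 3.154 / 2.02 = 1.561 mol
n(O2) = 22.11 / 24.0 = 0.9213 mol
n/ν for H2 = 1.561/2 = 0.7805
n/ν for O2 = 0.9213/1 = 0.9213
Smallest n/ν is H2 → limiting reagent.
theoretical n(H2O) = (2/2) × 1.561 = 1.561 mol → 28.13 g
% yield = 26.0 / 28.13 × 100 = 92.43 %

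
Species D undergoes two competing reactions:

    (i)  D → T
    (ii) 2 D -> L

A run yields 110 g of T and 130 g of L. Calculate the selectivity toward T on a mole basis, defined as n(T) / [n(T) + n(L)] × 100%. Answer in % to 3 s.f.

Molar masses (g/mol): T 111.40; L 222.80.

62.9 %

n(T) = 110 / 111.40 = 0.9874 mol
n(L) = 130 / 222.80 = 0.5835 mol
selectivity = 0.9874/(0.9874+0.5835) × 100 = 62.86 %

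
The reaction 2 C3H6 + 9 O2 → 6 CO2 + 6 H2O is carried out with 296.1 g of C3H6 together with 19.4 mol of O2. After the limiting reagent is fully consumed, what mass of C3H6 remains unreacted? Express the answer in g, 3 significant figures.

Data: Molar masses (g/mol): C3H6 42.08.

115 g

n(C3H6) = 296.1 / 42.08 = 7.037 mol
n(O2) = 19.40 mol
n/ν for C3H6 = 7.037/2 = 3.519
n/ν for O2 = 19.40/9 = 2.156
Smallest n/ν is O2 → limiting reagent.
C3H6 consumed = (2/9) × 19.40 = 4.311 mol
C3H6 remaining = 7.037 − 4.311 = 2.726 mol
mass = 2.726 × 42.08 = 114.7 g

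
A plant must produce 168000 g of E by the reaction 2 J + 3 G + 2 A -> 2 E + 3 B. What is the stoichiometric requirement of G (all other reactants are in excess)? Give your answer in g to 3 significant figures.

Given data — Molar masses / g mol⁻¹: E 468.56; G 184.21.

n(E) = 168000 / 468.56 = 358.5 mol
n(G) = (3/2) × 358.5 = 537.8 mol
mass = 537.8 × 184.21 = 99070 g

99100 g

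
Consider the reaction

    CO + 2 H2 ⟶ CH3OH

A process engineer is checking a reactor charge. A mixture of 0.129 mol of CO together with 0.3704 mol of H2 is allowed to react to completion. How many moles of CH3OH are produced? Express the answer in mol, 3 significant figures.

n(CO) = 0.1290 mol
n(H2) = 0.3704 mol
n/ν → CO: 0.1290, H2: 0.1852; CO is limiting.
n(CH3OH) = (1/1) × 0.1290 = 0.1290 mol

0.129 mol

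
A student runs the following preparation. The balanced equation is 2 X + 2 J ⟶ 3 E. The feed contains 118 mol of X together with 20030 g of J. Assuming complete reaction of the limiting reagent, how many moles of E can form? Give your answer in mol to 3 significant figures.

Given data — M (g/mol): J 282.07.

107 mol

n(X) = 118.0 mol
n(J) = 20030 / 282.07 = 71.01 mol
n/ν → X: 59.00, J: 35.51; J is limiting.
n(E) = (3/2) × 71.01 = 106.5 mol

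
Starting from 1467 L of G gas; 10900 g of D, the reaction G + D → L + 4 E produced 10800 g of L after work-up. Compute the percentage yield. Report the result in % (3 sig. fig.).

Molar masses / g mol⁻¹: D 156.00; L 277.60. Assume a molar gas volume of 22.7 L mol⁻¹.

n(G) = 1467 / 22.7 = 64.63 mol
n(D) = 10900 / 156.00 = 69.87 mol
n/ν for G = 64.63/1 = 64.63
n/ν for D = 69.87/1 = 69.87
Smallest n/ν is G → limiting reagent.
theoretical n(L) = (1/1) × 64.63 = 64.63 mol → 17940 g
% yield = 10800 / 17940 × 100 = 60.20 %

60.2 %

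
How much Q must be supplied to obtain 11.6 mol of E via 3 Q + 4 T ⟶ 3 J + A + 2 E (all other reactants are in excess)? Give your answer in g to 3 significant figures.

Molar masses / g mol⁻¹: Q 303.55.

5280 g

n(E) = 11.60 mol
n(Q) = (3/2) × 11.60 = 17.40 mol
mass = 17.40 × 303.55 = 5282 g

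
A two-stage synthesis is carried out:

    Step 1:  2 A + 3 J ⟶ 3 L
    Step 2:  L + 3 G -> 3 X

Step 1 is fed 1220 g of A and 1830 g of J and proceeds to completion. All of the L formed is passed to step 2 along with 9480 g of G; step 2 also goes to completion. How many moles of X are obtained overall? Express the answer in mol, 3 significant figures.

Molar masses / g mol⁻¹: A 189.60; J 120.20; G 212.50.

29.0 mol

Step 1:
n(A) = 1220 / 189.60 = 6.435 mol
n(J) = 1830 / 120.20 = 15.22 mol
n/ν → A: 3.218, J: 5.073; A is limiting.
n(L) produced = (3/2) × 6.435 = 9.653 mol
Step 2:
n(L) available = 9.653 mol
n(G) = 9480 / 212.50 = 44.61 mol
n/ν → L: 9.653, G: 14.87; L is limiting.
n(X) = (3/1) × 9.653 = 28.96 mol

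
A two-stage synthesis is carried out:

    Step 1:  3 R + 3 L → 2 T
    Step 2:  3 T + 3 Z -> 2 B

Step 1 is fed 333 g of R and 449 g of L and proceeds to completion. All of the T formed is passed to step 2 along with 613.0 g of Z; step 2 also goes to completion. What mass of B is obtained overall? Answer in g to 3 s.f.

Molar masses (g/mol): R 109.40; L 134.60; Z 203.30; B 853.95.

1160 g

Step 1:
n(R) = 333.0 / 109.40 = 3.044 mol
n(L) = 449.0 / 134.60 = 3.336 mol
n/ν for R = 3.044/3 = 1.015
n/ν for L = 3.336/3 = 1.112
Smallest n/ν is R → limiting reagent.
n(T) produced = (2/3) × 3.044 = 2.029 mol
Step 2:
n(T) available = 2.029 mol
n(Z) = 613.0 / 203.30 = 3.015 mol
n/ν for T = 2.029/3 = 0.6763
n/ν for Z = 3.015/3 = 1.005
Smallest n/ν is T → limiting reagent.
n(B) = (2/3) × 2.029 = 1.353 mol
mass = 1.353 × 853.95 = 1155 g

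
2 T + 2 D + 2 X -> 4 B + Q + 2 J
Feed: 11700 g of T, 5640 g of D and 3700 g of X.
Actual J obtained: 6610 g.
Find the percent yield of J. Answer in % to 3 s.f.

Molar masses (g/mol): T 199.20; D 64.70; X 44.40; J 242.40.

46.4 %

n(T) = 11700 / 199.20 = 58.73 mol
n(D) = 5640 / 64.70 = 87.17 mol
n(X) = 3700 / 44.40 = 83.33 mol
n/ν → T: 29.37, D: 43.59, X: 41.67; T is limiting.
theoretical n(J) = (2/2) × 58.73 = 58.73 mol → 14240 g
% yield = 6610 / 14240 × 100 = 46.42 %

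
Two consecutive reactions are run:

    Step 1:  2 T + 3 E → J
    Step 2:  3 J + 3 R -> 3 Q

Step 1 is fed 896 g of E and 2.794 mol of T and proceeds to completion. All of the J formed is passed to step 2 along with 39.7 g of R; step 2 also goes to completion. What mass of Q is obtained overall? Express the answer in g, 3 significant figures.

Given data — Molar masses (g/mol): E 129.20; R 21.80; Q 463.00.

Step 1:
n(E) = 896.0 / 129.20 = 6.935 mol
n(T) = 2.794 mol
n/ν for E = 6.935/3 = 2.312
n/ν for T = 2.794/2 = 1.397
Smallest n/ν is T → limiting reagent.
n(J) produced = (1/2) × 2.794 = 1.397 mol
Step 2:
n(J) available = 1.397 mol
n(R) = 39.70 / 21.80 = 1.821 mol
n/ν for J = 1.397/3 = 0.4657
n/ν for R = 1.821/3 = 0.6070
Smallest n/ν is J → limiting reagent.
n(Q) = (3/3) × 1.397 = 1.397 mol
mass = 1.397 × 463.00 = 646.8 g

647 g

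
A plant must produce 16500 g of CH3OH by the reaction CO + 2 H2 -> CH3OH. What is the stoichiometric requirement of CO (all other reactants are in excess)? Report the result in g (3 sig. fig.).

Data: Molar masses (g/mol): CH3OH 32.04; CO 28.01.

14400 g

n(CH3OH) = 16500 / 32.04 = 515.0 mol
n(CO) = (1/1) × 515.0 = 515.0 mol
mass = 515.0 × 28.01 = 14430 g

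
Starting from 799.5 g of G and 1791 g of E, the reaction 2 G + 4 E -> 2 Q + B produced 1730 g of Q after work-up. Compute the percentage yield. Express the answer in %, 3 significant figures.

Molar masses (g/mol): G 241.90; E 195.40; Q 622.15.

n(G) = 799.5 / 241.90 = 3.305 mol
n(E) = 1791 / 195.40 = 9.166 mol
n/ν for G = 3.305/2 = 1.653
n/ν for E = 9.166/4 = 2.292
Smallest n/ν is G → limiting reagent.
theoretical n(Q) = (2/2) × 3.305 = 3.305 mol → 2056 g
% yield = 1730 / 2056 × 100 = 84.14 %

84.1 %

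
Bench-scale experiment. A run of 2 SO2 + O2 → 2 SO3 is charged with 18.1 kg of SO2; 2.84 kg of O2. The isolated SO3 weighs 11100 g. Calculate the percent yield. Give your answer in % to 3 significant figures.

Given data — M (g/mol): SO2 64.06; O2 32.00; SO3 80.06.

n(SO2) = 18.10×1000 / 64.06 = 282.5 mol
n(O2) = 2.840×1000 / 32.00 = 88.75 mol
n/ν → SO2: 141.3, O2: 88.75; O2 is limiting.
theoretical n(SO3) = (2/1) × 88.75 = 177.5 mol → 14210 g
% yield = 11100 / 14210 × 100 = 78.11 %

78.1 %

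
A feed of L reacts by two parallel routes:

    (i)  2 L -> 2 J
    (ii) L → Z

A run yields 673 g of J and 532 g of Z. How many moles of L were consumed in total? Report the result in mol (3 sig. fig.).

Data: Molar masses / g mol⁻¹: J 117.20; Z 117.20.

10.3 mol

n(J) = 673 / 117.20 = 5.742 mol
n(Z) = 532 / 117.20 = 4.539 mol
n(L) via (i) = (2/2)×5.742 = 5.742 mol
n(L) via (ii) = (1/1)×4.539 = 4.539 mol
total n(L) = 5.742 + 4.539 = 10.28 mol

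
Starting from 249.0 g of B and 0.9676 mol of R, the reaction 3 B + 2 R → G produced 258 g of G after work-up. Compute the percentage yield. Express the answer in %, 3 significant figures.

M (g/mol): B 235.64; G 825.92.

88.7 %

n(B) = 249.0 / 235.64 = 1.057 mol
n(R) = 0.9676 mol
n/ν for B = 1.057/3 = 0.3523
n/ν for R = 0.9676/2 = 0.4838
Smallest n/ν is B → limiting reagent.
theoretical n(G) = (1/3) × 1.057 = 0.3523 mol → 291.0 g
% yield = 258 / 291.0 × 100 = 88.66 %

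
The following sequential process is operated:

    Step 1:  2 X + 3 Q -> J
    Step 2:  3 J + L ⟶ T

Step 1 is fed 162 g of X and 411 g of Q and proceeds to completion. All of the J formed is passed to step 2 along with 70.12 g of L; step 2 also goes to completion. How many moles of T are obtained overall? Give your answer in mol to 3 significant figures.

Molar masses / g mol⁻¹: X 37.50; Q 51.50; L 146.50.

0.479 mol

Step 1:
n(X) = 162.0 / 37.50 = 4.320 mol
n(Q) = 411.0 / 51.50 = 7.981 mol
n/ν → X: 2.160, Q: 2.660; X is limiting.
n(J) produced = (1/2) × 4.320 = 2.160 mol
Step 2:
n(J) available = 2.160 mol
n(L) = 70.12 / 146.50 = 0.4786 mol
n/ν → J: 0.7200, L: 0.4786; L is limiting.
n(T) = (1/1) × 0.4786 = 0.4786 mol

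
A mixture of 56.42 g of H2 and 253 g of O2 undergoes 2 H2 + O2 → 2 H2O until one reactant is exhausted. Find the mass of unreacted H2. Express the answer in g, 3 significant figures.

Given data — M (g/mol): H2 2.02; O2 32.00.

24.5 g

n(H2) = 56.42 / 2.02 = 27.93 mol
n(O2) = 253.0 / 32.00 = 7.906 mol
n/ν for H2 = 27.93/2 = 13.97
n/ν for O2 = 7.906/1 = 7.906
Smallest n/ν is O2 → limiting reagent.
H2 consumed = (2/1) × 7.906 = 15.81 mol
H2 remaining = 27.93 − 15.81 = 12.12 mol
mass = 12.12 × 2.02 = 24.48 g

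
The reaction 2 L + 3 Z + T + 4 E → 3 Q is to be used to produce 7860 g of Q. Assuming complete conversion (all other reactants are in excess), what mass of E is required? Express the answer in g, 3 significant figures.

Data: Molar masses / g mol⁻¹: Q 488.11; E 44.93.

965 g

n(Q) = 7860 / 488.11 = 16.10 mol
n(E) = (4/3) × 16.10 = 21.47 mol
mass = 21.47 × 44.93 = 964.6 g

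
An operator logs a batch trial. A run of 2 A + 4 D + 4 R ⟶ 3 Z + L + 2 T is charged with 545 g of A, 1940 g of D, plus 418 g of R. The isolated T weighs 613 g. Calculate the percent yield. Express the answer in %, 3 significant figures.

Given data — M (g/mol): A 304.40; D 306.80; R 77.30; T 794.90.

43.1 %

n(A) = 545.0 / 304.40 = 1.790 mol
n(D) = 1940 / 306.80 = 6.323 mol
n(R) = 418.0 / 77.30 = 5.408 mol
n/ν → A: 0.8950, D: 1.581, R: 1.352; A is limiting.
theoretical n(T) = (2/2) × 1.790 = 1.790 mol → 1423 g
% yield = 613 / 1423 × 100 = 43.08 %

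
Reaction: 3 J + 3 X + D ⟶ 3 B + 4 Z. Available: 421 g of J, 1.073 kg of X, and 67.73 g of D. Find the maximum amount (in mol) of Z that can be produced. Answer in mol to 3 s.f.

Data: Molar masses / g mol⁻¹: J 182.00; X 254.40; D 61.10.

n(J) = 421.0 / 182.00 = 2.313 mol
n(X) = 1.073×1000 / 254.40 = 4.218 mol
n(D) = 67.73 / 61.10 = 1.109 mol
n/ν → J: 0.7710, X: 1.406, D: 1.109; J is limiting.
n(Z) = (4/3) × 2.313 = 3.084 mol

3.08 mol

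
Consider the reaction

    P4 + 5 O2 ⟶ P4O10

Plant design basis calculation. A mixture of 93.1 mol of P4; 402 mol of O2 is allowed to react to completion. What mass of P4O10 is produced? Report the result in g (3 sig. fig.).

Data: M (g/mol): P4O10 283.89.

22800 g

n(P4) = 93.10 mol
n(O2) = 402.0 mol
n/ν → P4: 93.10, O2: 80.40; O2 is limiting.
n(P4O10) = (1/5) × 402.0 = 80.40 mol
mass = 80.40 × 283.89 = 22820 g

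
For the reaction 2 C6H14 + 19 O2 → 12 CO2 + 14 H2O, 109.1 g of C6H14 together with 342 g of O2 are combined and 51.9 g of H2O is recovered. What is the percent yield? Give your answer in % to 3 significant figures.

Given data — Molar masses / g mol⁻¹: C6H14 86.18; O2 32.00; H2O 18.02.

n(C6H14) = 109.1 / 86.18 = 1.266 mol
n(O2) = 342.0 / 32.00 = 10.69 mol
n/ν for C6H14 = 1.266/2 = 0.6330
n/ν for O2 = 10.69/19 = 0.5626
Smallest n/ν is O2 → limiting reagent.
theoretical n(H2O) = (14/19) × 10.69 = 7.877 mol → 141.9 g
% yield = 51.9 / 141.9 × 100 = 36.58 %

36.6 %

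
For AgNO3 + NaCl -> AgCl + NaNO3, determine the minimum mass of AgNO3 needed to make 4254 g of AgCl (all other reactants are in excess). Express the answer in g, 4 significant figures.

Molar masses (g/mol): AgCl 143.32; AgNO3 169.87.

n(AgCl) = 4254 / 143.32 = 29.68 mol
n(AgNO3) = (1/1) × 29.68 = 29.68 mol
mass = 29.68 × 169.87 = 5042 g

5042 g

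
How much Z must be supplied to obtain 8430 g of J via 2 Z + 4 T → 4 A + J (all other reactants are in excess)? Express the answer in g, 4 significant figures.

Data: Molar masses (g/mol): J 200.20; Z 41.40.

n(J) = 8430 / 200.20 = 42.11 mol
n(Z) = (2/1) × 42.11 = 84.22 mol
mass = 84.22 × 41.40 = 3487 g

3487 g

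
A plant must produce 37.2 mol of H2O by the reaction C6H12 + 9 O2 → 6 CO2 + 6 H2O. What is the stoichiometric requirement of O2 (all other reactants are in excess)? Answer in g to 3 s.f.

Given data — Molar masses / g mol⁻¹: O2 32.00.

1790 g

n(H2O) = 37.20 mol
n(O2) = (9/6) × 37.20 = 55.80 mol
mass = 55.80 × 32.00 = 1786 g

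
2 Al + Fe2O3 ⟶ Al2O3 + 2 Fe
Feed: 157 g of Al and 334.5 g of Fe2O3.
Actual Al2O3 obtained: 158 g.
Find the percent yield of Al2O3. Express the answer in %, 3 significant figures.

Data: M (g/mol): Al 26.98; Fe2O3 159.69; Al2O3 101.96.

74.0 %

n(Al) = 157.0 / 26.98 = 5.819 mol
n(Fe2O3) = 334.5 / 159.69 = 2.095 mol
n/ν → Al: 2.910, Fe2O3: 2.095; Fe2O3 is limiting.
theoretical n(Al2O3) = (1/1) × 2.095 = 2.095 mol → 213.6 g
% yield = 158 / 213.6 × 100 = 73.97 %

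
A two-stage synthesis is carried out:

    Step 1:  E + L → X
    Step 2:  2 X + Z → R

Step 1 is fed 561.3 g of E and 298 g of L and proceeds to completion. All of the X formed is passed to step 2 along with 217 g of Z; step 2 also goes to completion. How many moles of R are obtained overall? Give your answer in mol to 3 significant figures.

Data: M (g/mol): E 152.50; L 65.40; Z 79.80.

Step 1:
n(E) = 561.3 / 152.50 = 3.681 mol
n(L) = 298.0 / 65.40 = 4.557 mol
n/ν for E = 3.681/1 = 3.681
n/ν for L = 4.557/1 = 4.557
Smallest n/ν is E → limiting reagent.
n(X) produced = (1/1) × 3.681 = 3.681 mol
Step 2:
n(X) available = 3.681 mol
n(Z) = 217.0 / 79.80 = 2.719 mol
n/ν for X = 3.681/2 = 1.841
n/ν for Z = 2.719/1 = 2.719
Smallest n/ν is X → limiting reagent.
n(R) = (1/2) × 3.681 = 1.841 mol

1.84 mol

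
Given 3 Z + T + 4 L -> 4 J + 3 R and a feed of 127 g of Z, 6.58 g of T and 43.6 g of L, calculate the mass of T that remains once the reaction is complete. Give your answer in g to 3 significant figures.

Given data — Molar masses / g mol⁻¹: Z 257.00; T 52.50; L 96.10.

0.625 g

n(Z) = 127.0 / 257.00 = 0.4942 mol
n(T) = 6.580 / 52.50 = 0.1253 mol
n(L) = 43.60 / 96.10 = 0.4537 mol
n/ν → Z: 0.1647, T: 0.1253, L: 0.1134; L is limiting.
T consumed = (1/4) × 0.4537 = 0.1134 mol
T remaining = 0.1253 − 0.1134 = 0.01190 mol
mass = 0.01190 × 52.50 = 0.6248 g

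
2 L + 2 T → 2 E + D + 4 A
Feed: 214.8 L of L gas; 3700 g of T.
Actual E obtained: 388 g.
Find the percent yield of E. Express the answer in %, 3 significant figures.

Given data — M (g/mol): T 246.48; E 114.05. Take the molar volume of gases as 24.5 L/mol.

n(L) = 214.8 / 24.5 = 8.767 mol
n(T) = 3700 / 246.48 = 15.01 mol
n/ν → L: 4.384, T: 7.505; L is limiting.
theoretical n(E) = (2/2) × 8.767 = 8.767 mol → 999.9 g
% yield = 388 / 999.9 × 100 = 38.80 %

38.8 %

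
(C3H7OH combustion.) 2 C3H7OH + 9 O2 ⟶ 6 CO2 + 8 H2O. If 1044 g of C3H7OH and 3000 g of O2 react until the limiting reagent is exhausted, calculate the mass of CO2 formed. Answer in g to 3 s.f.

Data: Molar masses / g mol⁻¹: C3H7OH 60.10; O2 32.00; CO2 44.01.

n(C3H7OH) = 1044 / 60.10 = 17.37 mol
n(O2) = 3000 / 32.00 = 93.75 mol
n/ν → C3H7OH: 8.685, O2: 10.42; C3H7OH is limiting.
n(CO2) = (6/2) × 17.37 = 52.11 mol
mass = 52.11 × 44.01 = 2293 g

2290 g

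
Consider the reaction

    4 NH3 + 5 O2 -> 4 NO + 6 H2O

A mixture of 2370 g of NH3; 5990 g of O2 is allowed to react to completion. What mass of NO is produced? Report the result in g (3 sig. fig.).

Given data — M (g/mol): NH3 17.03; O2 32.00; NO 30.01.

n(NH3) = 2370 / 17.03 = 139.2 mol
n(O2) = 5990 / 32.00 = 187.2 mol
n/ν for NH3 = 139.2/4 = 34.80
n/ν for O2 = 187.2/5 = 37.44
Smallest n/ν is NH3 → limiting reagent.
n(NO) = (4/4) × 139.2 = 139.2 mol
mass = 139.2 × 30.01 = 4177 g

4180 g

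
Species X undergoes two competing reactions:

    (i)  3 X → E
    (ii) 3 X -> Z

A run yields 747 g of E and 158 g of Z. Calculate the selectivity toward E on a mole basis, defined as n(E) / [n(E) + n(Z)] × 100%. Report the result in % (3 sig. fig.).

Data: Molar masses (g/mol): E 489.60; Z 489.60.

82.5 %

n(E) = 747 / 489.60 = 1.526 mol
n(Z) = 158 / 489.60 = 0.3227 mol
selectivity = 1.526/(1.526+0.3227) × 100 = 82.54 %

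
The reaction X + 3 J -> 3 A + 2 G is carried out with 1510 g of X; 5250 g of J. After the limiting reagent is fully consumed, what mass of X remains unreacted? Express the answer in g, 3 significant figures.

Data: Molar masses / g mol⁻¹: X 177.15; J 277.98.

395 g

n(X) = 1510 / 177.15 = 8.524 mol
n(J) = 5250 / 277.98 = 18.89 mol
n/ν for X = 8.524/1 = 8.524
n/ν for J = 18.89/3 = 6.297
Smallest n/ν is J → limiting reagent.
X consumed = (1/3) × 18.89 = 6.297 mol
X remaining = 8.524 − 6.297 = 2.227 mol
mass = 2.227 × 177.15 = 394.5 g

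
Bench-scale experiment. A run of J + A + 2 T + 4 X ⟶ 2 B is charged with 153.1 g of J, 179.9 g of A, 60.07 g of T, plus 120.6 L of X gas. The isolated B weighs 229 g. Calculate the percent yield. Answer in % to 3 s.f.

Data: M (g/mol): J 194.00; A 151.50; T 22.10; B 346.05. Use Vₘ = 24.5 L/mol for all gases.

41.9 %

n(J) = 153.1 / 194.00 = 0.7892 mol
n(A) = 179.9 / 151.50 = 1.187 mol
n(T) = 60.07 / 22.10 = 2.718 mol
n(X) = 120.6 / 24.5 = 4.922 mol
n/ν for J = 0.7892/1 = 0.7892
n/ν for A = 1.187/1 = 1.187
n/ν for T = 2.718/2 = 1.359
n/ν for X = 4.922/4 = 1.231
Smallest n/ν is J → limiting reagent.
theoretical n(B) = (2/1) × 0.7892 = 1.578 mol → 546.1 g
% yield = 229 / 546.1 × 100 = 41.93 %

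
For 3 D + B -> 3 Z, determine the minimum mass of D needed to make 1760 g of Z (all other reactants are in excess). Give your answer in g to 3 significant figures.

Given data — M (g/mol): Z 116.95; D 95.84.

1440 g

n(Z) = 1760 / 116.95 = 15.05 mol
n(D) = (3/3) × 15.05 = 15.05 mol
mass = 15.05 × 95.84 = 1442 g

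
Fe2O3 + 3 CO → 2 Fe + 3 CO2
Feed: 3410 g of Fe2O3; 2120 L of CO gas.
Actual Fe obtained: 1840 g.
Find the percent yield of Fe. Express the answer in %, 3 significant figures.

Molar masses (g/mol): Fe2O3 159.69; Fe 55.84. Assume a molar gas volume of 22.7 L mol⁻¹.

77.2 %

n(Fe2O3) = 3410 / 159.69 = 21.35 mol
n(CO) = 2120 / 22.7 = 93.39 mol
n/ν for Fe2O3 = 21.35/1 = 21.35
n/ν for CO = 93.39/3 = 31.13
Smallest n/ν is Fe2O3 → limiting reagent.
theoretical n(Fe) = (2/1) × 21.35 = 42.70 mol → 2384 g
% yield = 1840 / 2384 × 100 = 77.18 %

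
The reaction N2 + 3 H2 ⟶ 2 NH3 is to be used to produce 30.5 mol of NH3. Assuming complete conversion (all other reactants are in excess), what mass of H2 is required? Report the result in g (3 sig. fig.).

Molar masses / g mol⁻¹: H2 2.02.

n(NH3) = 30.50 mol
n(H2) = (3/2) × 30.50 = 45.75 mol
mass = 45.75 × 2.02 = 92.42 g

92.4 g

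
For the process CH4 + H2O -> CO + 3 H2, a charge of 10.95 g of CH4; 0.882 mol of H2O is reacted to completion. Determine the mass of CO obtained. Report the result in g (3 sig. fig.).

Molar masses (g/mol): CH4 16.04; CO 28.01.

n(CH4) = 10.95 / 16.04 = 0.6827 mol
n(H2O) = 0.8820 mol
n/ν for CH4 = 0.6827/1 = 0.6827
n/ν for H2O = 0.8820/1 = 0.8820
Smallest n/ν is CH4 → limiting reagent.
n(CO) = (1/1) × 0.6827 = 0.6827 mol
mass = 0.6827 × 28.01 = 19.12 g

19.1 g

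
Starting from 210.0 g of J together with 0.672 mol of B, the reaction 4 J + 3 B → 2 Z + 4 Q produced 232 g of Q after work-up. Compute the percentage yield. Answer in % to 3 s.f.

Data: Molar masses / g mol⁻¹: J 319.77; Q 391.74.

90.2 %

n(J) = 210.0 / 319.77 = 0.6567 mol
n(B) = 0.6720 mol
n/ν for J = 0.6567/4 = 0.1642
n/ν for B = 0.6720/3 = 0.2240
Smallest n/ν is J → limiting reagent.
theoretical n(Q) = (4/4) × 0.6567 = 0.6567 mol → 257.3 g
% yield = 232 / 257.3 × 100 = 90.17 %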